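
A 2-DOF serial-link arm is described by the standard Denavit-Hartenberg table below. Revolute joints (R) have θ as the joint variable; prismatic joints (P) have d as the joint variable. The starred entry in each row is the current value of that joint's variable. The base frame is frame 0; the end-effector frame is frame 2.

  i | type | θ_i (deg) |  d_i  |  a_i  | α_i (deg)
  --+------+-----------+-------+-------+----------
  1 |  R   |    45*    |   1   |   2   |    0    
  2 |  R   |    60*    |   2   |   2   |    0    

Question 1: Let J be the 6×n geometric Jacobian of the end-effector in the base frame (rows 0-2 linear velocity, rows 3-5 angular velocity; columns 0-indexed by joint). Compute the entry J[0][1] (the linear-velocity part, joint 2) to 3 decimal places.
axis z_1 = (0.0000,0.0000,1.0000); lever o_n−o_1 = (-0.5176,1.9319,2.0000)
cross product → J_v[:, 1] = (-1.9319,-0.5176,0.0000)
J_ω[:, 1] = z_1
entry J[0][1] = -1.9319

-1.932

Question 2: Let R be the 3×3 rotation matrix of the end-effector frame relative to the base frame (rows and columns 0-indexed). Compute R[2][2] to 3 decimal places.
1.000

End-effector z-axis (col 2 of R) = (0.0000,0.0000,1.0000)
R[2][2] = 1.0000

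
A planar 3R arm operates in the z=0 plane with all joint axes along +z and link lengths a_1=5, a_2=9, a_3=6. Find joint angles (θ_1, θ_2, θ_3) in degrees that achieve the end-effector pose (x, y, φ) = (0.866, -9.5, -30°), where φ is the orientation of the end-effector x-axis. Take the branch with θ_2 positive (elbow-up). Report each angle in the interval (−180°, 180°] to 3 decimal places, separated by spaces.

150.000 120.000 60.000

wrist centre = target − a_3·(cos φ, sin φ) = (-4.3302, -6.5000)
cos θ_2 = (61.0002−5²−9²)/(2·5·9) = -0.5000; θ_2 = 119.9998° (elbow-up)
β = atan2(-6.5000,-4.3302) = -123.6707°; ψ = atan2(7.7942,0.5000) = 86.3293°
θ_1 = β − ψ = -210.0000°
θ_3 = φ − θ_1 − θ_2 = 60.0002° (wrapped to (-180°,180°])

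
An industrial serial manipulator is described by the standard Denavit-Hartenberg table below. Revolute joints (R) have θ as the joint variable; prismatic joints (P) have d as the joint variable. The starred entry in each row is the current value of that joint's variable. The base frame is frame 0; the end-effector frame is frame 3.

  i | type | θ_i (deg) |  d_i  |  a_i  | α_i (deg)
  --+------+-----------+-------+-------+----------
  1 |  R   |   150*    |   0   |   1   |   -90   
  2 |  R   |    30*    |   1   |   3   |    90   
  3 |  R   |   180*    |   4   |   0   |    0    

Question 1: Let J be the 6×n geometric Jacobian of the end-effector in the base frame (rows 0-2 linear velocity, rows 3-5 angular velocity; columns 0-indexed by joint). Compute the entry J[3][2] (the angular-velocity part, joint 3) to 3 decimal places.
-0.433

axis z_2 = (-0.4330,0.2500,0.8660); lever o_n−o_2 = (-1.7321,1.0000,3.4641)
cross product → J_v[:, 2] = (0.0000,0.0000,0.0000)
J_ω[:, 2] = z_2
entry J[3][2] = -0.4330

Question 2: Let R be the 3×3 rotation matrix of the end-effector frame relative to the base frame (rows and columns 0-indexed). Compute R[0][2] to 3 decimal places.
End-effector z-axis (col 2 of R) = (-0.4330,0.2500,0.8660)
R[0][2] = -0.4330

-0.433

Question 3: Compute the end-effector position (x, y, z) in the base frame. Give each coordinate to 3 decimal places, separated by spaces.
after link 1: o_1 = (-0.8660, 0.5000, 0.0000)
after link 2: o_2 = (-3.6160, 0.9330, -1.5000)
after link 3: o_3 = (-5.3481, 1.9330, 1.9641)

-5.348 1.933 1.964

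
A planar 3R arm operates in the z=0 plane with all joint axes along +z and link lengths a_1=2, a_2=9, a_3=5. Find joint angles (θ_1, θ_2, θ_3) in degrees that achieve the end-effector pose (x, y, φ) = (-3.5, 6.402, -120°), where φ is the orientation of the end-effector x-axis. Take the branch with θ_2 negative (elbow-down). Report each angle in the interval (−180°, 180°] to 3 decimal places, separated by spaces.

wrist centre = target − a_3·(cos φ, sin φ) = (-1.0000, 10.7321)
cos θ_2 = (116.1786−2²−9²)/(2·2·9) = 0.8661; θ_2 = -29.9948° (elbow-down)
β = atan2(10.7321,-1.0000) = 95.3233°; ψ = atan2(-4.4993,9.7946) = -24.6723°
θ_1 = β − ψ = 119.9956°
θ_3 = φ − θ_1 − θ_2 = 149.9992° (wrapped to (-180°,180°])

119.996 -29.995 149.999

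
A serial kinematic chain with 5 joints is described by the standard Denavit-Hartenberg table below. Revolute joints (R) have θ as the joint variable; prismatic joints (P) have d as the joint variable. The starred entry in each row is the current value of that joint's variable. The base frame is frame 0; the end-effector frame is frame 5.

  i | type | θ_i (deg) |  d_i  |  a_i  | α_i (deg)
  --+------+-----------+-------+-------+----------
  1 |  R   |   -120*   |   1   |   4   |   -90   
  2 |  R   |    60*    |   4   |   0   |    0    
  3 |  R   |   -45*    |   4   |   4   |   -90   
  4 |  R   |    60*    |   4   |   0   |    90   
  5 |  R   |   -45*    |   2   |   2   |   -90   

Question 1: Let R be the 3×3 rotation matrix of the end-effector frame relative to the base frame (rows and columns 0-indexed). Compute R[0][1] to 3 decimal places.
-0.015

End-effector y-axis (col 1 of R) = (-0.0148,0.9744,0.2241)
R[0][1] = -0.0148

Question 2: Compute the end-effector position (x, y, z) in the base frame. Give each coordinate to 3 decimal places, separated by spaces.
after link 1: o_1 = (-2.0000, -3.4641, 1.0000)
after link 2: o_2 = (1.4641, -5.4641, 1.0000)
after link 3: o_3 = (2.9964, -10.8102, -0.0353)
after link 4: o_4 = (3.5140, -9.9136, -3.8990)
after link 5: o_5 = (1.9583, -12.1586, -3.1643)

1.958 -12.159 -3.164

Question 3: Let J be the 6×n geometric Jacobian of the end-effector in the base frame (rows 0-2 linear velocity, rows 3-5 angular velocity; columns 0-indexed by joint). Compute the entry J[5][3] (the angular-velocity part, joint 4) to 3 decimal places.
-0.966

axis z_3 = (0.1294,0.2241,-0.9659); lever o_n−o_3 = (-1.0380,-1.3484,-3.1290)
cross product → J_v[:, 3] = (-2.0038,1.4076,0.0582)
J_ω[:, 3] = z_3
entry J[5][3] = -0.9659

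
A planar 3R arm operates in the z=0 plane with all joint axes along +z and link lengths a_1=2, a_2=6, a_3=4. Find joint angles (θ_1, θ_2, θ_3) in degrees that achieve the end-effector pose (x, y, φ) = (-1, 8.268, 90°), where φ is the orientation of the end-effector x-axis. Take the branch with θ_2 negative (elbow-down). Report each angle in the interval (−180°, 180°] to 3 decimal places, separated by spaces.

-120.003 -149.998 0.001

wrist centre = target − a_3·(cos φ, sin φ) = (-1.0000, 4.2680)
cos θ_2 = (19.2158−2²−6²)/(2·2·6) = -0.8660; θ_2 = -149.9979° (elbow-down)
β = atan2(4.2680,-1.0000) = 103.1866°; ψ = atan2(-3.0002,-3.1960) = -136.8105°
θ_1 = β − ψ = 239.9971°
θ_3 = φ − θ_1 − θ_2 = 0.0008° (wrapped to (-180°,180°])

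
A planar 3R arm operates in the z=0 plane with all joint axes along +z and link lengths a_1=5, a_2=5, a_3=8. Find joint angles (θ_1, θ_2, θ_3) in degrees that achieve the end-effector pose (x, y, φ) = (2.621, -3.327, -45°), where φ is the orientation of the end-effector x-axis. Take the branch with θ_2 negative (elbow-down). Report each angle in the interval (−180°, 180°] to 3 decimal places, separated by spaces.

-150.004 -135.000 -119.996

wrist centre = target − a_3·(cos φ, sin φ) = (-3.0359, 2.3299)
cos θ_2 = (14.6446−5²−5²)/(2·5·5) = -0.7071; θ_2 = -135.0000° (elbow-down)
β = atan2(2.3299,-3.0359) = 142.4957°; ψ = atan2(-3.5355,1.4645) = -67.5000°
θ_1 = β − ψ = 209.9957°
θ_3 = φ − θ_1 − θ_2 = -119.9957° (wrapped to (-180°,180°])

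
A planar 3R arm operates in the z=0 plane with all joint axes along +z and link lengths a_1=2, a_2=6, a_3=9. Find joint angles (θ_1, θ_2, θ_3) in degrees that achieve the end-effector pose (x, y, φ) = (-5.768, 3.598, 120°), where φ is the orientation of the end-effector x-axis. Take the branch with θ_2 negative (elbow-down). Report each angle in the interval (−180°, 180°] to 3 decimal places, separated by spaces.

wrist centre = target − a_3·(cos φ, sin φ) = (-1.2680, -4.1962)
cos θ_2 = (19.2162−2²−6²)/(2·2·6) = -0.8660; θ_2 = -149.9963° (elbow-down)
β = atan2(-4.1962,-1.2680) = -106.8136°; ψ = atan2(-3.0003,-3.1960) = -136.8083°
θ_1 = β − ψ = 29.9948°
θ_3 = φ − θ_1 − θ_2 = -119.9984° (wrapped to (-180°,180°])

29.995 -149.996 -119.998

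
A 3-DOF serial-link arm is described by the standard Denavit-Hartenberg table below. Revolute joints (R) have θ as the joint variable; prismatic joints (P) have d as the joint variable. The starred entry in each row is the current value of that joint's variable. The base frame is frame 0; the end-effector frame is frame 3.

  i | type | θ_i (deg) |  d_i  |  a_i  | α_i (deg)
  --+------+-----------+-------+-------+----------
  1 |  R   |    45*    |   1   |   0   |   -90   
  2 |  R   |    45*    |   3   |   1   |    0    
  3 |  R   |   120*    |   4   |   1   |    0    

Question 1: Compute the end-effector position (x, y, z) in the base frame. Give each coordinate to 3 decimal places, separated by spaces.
-5.133 4.767 0.034

after link 1: o_1 = (0.0000, 0.0000, 1.0000)
after link 2: o_2 = (-1.6213, 2.6213, 0.2929)
after link 3: o_3 = (-5.1328, 4.7667, 0.0341)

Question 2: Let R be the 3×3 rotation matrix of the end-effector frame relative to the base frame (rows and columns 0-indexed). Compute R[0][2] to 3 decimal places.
-0.707

End-effector z-axis (col 2 of R) = (-0.7071,0.7071,0.0000)
R[0][2] = -0.7071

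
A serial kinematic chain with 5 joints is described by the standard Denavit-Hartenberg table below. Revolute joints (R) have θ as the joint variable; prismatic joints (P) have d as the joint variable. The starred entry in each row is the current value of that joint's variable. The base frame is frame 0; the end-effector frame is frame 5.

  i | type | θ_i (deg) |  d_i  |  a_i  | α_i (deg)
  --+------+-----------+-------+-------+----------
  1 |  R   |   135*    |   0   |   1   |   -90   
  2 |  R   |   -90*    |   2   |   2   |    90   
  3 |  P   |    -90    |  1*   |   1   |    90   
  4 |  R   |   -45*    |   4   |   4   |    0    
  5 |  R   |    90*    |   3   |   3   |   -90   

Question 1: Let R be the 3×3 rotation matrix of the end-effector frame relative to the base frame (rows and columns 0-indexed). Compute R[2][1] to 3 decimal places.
1.000

End-effector y-axis (col 1 of R) = (-0.0000,0.0000,1.0000)
R[2][1] = 1.0000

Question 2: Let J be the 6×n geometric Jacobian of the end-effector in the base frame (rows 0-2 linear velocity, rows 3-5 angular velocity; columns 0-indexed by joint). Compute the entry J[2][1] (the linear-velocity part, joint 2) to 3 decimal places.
0.293

axis z_1 = (-0.7071,-0.7071,0.0000); lever o_n−o_1 = (3.0000,2.5858,-5.0000)
cross product → J_v[:, 1] = (3.5355,-3.5355,0.2929)
J_ω[:, 1] = z_1
entry J[2][1] = 0.2929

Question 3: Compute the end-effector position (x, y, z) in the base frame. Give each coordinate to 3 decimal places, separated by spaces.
after link 1: o_1 = (-0.7071, 0.7071, 0.0000)
after link 2: o_2 = (-2.1213, -0.7071, 2.0000)
after link 3: o_3 = (-0.7071, -0.7071, 2.0000)
after link 4: o_4 = (-0.7071, 3.2929, -2.0000)
after link 5: o_5 = (2.2929, 3.2929, -5.0000)

2.293 3.293 -5.000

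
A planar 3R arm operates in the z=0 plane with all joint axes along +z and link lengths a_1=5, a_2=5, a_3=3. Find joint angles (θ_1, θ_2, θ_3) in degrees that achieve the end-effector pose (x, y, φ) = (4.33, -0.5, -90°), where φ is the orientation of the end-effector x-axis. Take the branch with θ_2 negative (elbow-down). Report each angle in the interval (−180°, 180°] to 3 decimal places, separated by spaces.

90.001 -120.001 -60.000

wrist centre = target − a_3·(cos φ, sin φ) = (4.3300, 2.5000)
cos θ_2 = (24.9989−5²−5²)/(2·5·5) = -0.5000; θ_2 = -120.0015° (elbow-down)
β = atan2(2.5000,4.3300) = 30.0007°; ψ = atan2(-4.3301,2.4999) = -60.0007°
θ_1 = β − ψ = 90.0015°
θ_3 = φ − θ_1 − θ_2 = -60.0000° (wrapped to (-180°,180°])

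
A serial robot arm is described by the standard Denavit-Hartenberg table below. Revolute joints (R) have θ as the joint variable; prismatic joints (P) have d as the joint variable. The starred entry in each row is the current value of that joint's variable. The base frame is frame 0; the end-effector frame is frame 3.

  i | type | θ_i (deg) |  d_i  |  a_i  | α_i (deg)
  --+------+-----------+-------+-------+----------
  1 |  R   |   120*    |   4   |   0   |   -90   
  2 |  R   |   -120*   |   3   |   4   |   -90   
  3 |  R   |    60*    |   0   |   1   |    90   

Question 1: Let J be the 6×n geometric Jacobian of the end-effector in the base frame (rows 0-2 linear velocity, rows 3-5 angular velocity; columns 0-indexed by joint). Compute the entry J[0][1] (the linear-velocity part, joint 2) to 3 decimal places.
-1.949

axis z_1 = (-0.8660,-0.5000,0.0000); lever o_n−o_1 = (-0.7231,-3.0155,3.8971)
cross product → J_v[:, 1] = (-1.9486,3.3750,2.2500)
J_ω[:, 1] = z_1
entry J[0][1] = -1.9486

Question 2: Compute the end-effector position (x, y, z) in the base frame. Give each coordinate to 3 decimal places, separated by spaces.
after link 1: o_1 = (0.0000, 0.0000, 4.0000)
after link 2: o_2 = (-1.5981, -3.2321, 7.4641)
after link 3: o_3 = (-0.7231, -3.0155, 7.8971)

-0.723 -3.016 7.897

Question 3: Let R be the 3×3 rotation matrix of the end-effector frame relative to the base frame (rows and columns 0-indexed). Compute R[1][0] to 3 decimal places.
0.217

End-effector x-axis (col 0 of R) = (0.8750,0.2165,0.4330)
R[1][0] = 0.2165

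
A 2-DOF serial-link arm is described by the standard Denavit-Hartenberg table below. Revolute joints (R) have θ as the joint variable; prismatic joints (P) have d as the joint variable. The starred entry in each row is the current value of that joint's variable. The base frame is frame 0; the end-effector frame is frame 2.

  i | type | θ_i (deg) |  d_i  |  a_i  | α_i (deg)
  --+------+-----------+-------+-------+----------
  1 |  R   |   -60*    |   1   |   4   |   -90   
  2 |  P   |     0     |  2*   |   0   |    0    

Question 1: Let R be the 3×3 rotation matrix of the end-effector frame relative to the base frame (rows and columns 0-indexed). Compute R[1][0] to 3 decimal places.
End-effector x-axis (col 0 of R) = (0.5000,-0.8660,0.0000)
R[1][0] = -0.8660

-0.866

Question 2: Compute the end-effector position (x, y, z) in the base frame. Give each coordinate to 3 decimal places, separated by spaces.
after link 1: o_1 = (2.0000, -3.4641, 1.0000)
after link 2: o_2 = (3.7321, -2.4641, 1.0000)

3.732 -2.464 1.000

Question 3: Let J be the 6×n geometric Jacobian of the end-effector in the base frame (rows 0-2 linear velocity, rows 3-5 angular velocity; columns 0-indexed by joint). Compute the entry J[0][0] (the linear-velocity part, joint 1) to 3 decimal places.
2.464

axis z_0 = ẑ; lever o_n−o_0 = (3.7321,-2.4641,1.0000)
cross product → J_v[:, 0] = (2.4641,3.7321,-0.0000)
J_ω[:, 0] = z_0
entry J[0][0] = 2.4641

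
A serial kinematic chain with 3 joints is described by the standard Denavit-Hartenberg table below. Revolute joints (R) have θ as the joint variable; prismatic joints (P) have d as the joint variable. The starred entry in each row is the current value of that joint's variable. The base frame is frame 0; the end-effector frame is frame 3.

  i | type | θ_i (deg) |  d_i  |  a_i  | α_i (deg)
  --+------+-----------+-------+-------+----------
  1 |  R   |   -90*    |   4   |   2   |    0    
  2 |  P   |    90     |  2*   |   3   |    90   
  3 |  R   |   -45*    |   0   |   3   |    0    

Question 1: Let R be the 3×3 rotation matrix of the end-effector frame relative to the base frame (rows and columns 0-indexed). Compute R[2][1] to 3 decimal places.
0.707

End-effector y-axis (col 1 of R) = (0.7071,0.0000,0.7071)
R[2][1] = 0.7071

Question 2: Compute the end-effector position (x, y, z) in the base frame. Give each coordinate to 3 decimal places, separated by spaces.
5.121 -2.000 3.879

after link 1: o_1 = (0.0000, -2.0000, 4.0000)
after link 2: o_2 = (3.0000, -2.0000, 6.0000)
after link 3: o_3 = (5.1213, -2.0000, 3.8787)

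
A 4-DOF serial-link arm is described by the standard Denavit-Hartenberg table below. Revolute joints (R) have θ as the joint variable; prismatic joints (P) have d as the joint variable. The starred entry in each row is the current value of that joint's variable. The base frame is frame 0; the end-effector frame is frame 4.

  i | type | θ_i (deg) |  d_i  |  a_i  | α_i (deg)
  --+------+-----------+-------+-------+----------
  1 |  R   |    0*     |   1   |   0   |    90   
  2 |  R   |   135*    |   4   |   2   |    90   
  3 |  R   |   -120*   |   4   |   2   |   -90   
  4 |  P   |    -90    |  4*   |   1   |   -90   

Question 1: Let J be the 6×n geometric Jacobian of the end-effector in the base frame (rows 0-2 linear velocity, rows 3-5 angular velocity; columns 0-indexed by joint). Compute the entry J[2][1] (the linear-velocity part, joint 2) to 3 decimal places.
axis z_1 = (0.0000,-1.0000,0.0000); lever o_n−o_1 = (0.3789,-0.2679,6.6921)
cross product → J_v[:, 1] = (-6.6921,0.0000,0.3789)
J_ω[:, 1] = z_1
entry J[2][1] = 0.3789

0.379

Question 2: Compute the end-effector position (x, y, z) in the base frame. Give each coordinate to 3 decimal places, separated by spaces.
0.379 -0.268 7.692

after link 1: o_1 = (0.0000, 0.0000, 1.0000)
after link 2: o_2 = (-1.4142, -4.0000, 2.4142)
after link 3: o_3 = (2.1213, -2.2679, 4.5355)
after link 4: o_4 = (0.3789, -0.2679, 7.6921)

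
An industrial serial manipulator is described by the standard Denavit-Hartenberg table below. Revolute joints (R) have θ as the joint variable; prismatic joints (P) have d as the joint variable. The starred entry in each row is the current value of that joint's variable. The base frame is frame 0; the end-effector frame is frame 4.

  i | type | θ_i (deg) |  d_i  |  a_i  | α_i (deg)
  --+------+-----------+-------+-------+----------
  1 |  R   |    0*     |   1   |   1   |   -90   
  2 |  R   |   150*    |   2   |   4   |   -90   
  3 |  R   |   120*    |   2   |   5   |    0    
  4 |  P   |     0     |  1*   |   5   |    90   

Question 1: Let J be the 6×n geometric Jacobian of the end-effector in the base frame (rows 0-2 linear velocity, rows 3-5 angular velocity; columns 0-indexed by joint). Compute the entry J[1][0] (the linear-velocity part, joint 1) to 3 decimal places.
0.366

axis z_0 = ẑ; lever o_n−o_0 = (0.3660,-6.6603,4.0981)
cross product → J_v[:, 0] = (6.6603,0.3660,-0.0000)
J_ω[:, 0] = z_0
entry J[1][0] = 0.3660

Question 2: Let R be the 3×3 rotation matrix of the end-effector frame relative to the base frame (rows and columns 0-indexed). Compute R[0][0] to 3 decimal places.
0.433

End-effector x-axis (col 0 of R) = (0.4330,-0.8660,0.2500)
R[0][0] = 0.4330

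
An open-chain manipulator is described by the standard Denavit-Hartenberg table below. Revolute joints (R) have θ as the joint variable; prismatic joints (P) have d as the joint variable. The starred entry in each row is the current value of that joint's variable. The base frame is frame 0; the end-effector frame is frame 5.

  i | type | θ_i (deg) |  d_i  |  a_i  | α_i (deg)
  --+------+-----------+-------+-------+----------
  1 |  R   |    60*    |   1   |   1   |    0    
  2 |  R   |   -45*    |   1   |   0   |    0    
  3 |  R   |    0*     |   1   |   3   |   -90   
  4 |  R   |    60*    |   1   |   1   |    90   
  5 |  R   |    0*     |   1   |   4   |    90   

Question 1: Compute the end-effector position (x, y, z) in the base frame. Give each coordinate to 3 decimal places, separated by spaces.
after link 1: o_1 = (0.5000, 0.8660, 1.0000)
after link 2: o_2 = (0.5000, 0.8660, 2.0000)
after link 3: o_3 = (3.3978, 1.6425, 3.0000)
after link 4: o_4 = (3.6219, 2.7378, 2.1340)
after link 5: o_5 = (6.3903, 3.4796, -0.8301)

6.390 3.480 -0.830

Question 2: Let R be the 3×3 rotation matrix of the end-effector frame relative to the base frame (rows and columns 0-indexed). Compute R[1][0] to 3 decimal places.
End-effector x-axis (col 0 of R) = (0.4830,0.1294,-0.8660)
R[1][0] = 0.1294

0.129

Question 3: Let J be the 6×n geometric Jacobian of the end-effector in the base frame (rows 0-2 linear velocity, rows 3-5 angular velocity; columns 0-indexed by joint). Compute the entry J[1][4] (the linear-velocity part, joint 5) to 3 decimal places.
3.864

axis z_4 = (0.8365,0.2241,0.5000); lever o_n−o_4 = (2.7684,0.7418,-2.9641)
cross product → J_v[:, 4] = (-1.0353,3.8637,0.0000)
J_ω[:, 4] = z_4
entry J[1][4] = 3.8637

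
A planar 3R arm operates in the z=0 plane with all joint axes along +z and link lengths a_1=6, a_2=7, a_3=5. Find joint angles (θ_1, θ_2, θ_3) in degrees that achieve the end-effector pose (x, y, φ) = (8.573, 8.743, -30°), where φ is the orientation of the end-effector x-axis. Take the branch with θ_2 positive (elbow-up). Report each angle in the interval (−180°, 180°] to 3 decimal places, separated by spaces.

wrist centre = target − a_3·(cos φ, sin φ) = (4.2429, 11.2430)
cos θ_2 = (144.4070−6²−7²)/(2·6·7) = 0.7072; θ_2 = 44.9903° (elbow-up)
β = atan2(11.2430,4.2429) = 69.3245°; ψ = atan2(4.9489,10.9506) = 24.3197°
θ_1 = β − ψ = 45.0049°
θ_3 = φ − θ_1 − θ_2 = -119.9952° (wrapped to (-180°,180°])

45.005 44.990 -119.995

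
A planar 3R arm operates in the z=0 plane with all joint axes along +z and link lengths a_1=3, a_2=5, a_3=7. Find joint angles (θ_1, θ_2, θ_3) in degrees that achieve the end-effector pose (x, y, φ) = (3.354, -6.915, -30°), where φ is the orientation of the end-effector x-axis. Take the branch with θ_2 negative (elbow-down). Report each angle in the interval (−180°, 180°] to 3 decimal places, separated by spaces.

wrist centre = target − a_3·(cos φ, sin φ) = (-2.7082, -3.4150)
cos θ_2 = (18.9965−3²−5²)/(2·3·5) = -0.5001; θ_2 = -120.0078° (elbow-down)
β = atan2(-3.4150,-2.7082) = -128.4153°; ψ = atan2(-4.3298,0.4994) = -83.4204°
θ_1 = β − ψ = -44.9948°
θ_3 = φ − θ_1 − θ_2 = 135.0027° (wrapped to (-180°,180°])

-44.995 -120.008 135.003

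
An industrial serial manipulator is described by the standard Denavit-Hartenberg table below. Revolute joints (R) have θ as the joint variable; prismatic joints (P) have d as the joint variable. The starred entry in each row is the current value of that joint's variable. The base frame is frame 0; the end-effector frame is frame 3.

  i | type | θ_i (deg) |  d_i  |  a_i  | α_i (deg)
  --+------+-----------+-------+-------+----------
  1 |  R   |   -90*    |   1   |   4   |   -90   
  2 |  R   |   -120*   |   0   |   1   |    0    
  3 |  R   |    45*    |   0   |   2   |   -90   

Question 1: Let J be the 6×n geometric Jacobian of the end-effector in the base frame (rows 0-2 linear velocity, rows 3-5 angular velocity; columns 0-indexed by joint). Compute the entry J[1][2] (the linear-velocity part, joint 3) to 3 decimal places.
-1.932

axis z_2 = (1.0000,0.0000,0.0000); lever o_n−o_2 = (-0.0000,-0.5176,1.9319)
cross product → J_v[:, 2] = (0.0000,-1.9319,-0.5176)
J_ω[:, 2] = z_2
entry J[1][2] = -1.9319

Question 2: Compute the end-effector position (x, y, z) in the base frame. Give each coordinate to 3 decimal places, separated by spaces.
after link 1: o_1 = (0.0000, -4.0000, 1.0000)
after link 2: o_2 = (0.0000, -3.5000, 1.8660)
after link 3: o_3 = (0.0000, -4.0176, 3.7979)

0.000 -4.018 3.798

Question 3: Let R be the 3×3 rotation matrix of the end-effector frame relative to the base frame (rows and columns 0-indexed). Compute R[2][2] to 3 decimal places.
End-effector z-axis (col 2 of R) = (0.0000,-0.9659,-0.2588)
R[2][2] = -0.2588

-0.259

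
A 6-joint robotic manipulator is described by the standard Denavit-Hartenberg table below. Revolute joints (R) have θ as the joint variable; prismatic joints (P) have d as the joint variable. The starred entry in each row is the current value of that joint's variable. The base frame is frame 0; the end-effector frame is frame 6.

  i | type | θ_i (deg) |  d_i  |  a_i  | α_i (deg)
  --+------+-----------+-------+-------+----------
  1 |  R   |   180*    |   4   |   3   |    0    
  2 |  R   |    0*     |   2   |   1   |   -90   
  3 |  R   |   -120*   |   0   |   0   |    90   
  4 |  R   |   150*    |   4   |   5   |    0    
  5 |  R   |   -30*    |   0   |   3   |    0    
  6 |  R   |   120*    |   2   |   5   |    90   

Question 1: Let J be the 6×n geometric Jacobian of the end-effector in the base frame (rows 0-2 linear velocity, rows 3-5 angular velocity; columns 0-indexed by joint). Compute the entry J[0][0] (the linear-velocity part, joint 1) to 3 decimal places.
axis z_0 = ẑ; lever o_n−o_0 = (-2.9689,-0.7679,-4.2141)
cross product → J_v[:, 0] = (0.7679,-2.9689,0.0000)
J_ω[:, 0] = z_0
entry J[0][0] = 0.7679

0.768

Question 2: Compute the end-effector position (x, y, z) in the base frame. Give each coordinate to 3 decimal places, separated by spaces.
-2.969 -0.768 -4.214

after link 1: o_1 = (-3.0000, 0.0000, 4.0000)
after link 2: o_2 = (-4.0000, 0.0000, 6.0000)
after link 3: o_3 = (-4.0000, 0.0000, 6.0000)
after link 4: o_4 = (-2.7010, -2.5000, 0.2500)
after link 5: o_5 = (-3.4510, -5.0981, -1.0490)
after link 6: o_6 = (-2.9689, -0.7679, -4.2141)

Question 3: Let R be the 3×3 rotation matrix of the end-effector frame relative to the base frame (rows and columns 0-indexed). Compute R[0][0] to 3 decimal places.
End-effector x-axis (col 0 of R) = (-0.2500,0.8660,-0.4330)
R[0][0] = -0.2500

-0.250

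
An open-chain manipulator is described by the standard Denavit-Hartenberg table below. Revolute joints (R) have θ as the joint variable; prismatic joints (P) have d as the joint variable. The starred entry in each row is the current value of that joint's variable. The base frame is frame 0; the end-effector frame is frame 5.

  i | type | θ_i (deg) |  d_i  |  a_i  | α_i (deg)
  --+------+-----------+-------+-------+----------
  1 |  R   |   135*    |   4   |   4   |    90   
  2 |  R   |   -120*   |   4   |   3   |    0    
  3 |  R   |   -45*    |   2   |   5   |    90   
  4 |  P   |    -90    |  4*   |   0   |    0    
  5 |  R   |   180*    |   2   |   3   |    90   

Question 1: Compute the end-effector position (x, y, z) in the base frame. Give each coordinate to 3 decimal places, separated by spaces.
after link 1: o_1 = (-2.8284, 2.8284, 4.0000)
after link 2: o_2 = (1.0607, 4.5962, 1.4019)
after link 3: o_3 = (5.8899, 2.5953, 0.1078)
after link 4: o_4 = (6.6220, 1.8633, 3.9715)
after link 5: o_5 = (9.1093, 3.6186, 5.9034)

9.109 3.619 5.903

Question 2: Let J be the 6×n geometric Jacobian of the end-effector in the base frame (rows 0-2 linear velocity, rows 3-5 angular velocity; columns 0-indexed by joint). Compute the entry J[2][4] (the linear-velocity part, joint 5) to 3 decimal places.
axis z_4 = (0.1830,-0.1830,0.9659); lever o_n−o_4 = (2.4873,1.7553,1.9319)
cross product → J_v[:, 4] = (-2.0490,2.0490,0.7765)
J_ω[:, 4] = z_4
entry J[2][4] = 0.7765

0.776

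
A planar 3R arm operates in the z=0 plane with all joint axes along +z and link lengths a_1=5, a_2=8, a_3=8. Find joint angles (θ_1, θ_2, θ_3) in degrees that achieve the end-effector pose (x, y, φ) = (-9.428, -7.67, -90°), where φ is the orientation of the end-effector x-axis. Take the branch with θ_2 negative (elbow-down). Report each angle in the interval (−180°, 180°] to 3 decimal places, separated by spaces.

-124.008 -90.003 124.011

wrist centre = target − a_3·(cos φ, sin φ) = (-9.4280, 0.3300)
cos θ_2 = (88.9961−5²−8²)/(2·5·8) = -0.0000; θ_2 = -90.0028° (elbow-down)
β = atan2(0.3300,-9.4280) = 177.9953°; ψ = atan2(-8.0000,4.9996) = -57.9966°
θ_1 = β − ψ = 235.9920°
θ_3 = φ − θ_1 − θ_2 = 124.0108° (wrapped to (-180°,180°])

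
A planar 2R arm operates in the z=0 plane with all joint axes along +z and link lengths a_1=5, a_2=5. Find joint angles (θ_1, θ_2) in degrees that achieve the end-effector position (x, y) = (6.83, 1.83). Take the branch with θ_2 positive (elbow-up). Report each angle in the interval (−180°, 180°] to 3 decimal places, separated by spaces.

cos θ_2 = (49.9978−5²−5²)/(2·5·5) = -0.0000; θ_2 = 90.0025° (elbow-up)
β = atan2(1.8300,6.8300) = 14.9993°; ψ = atan2(5.0000,4.9998) = 45.0013°
θ_1 = β − ψ = -30.0020°

-30.002 90.003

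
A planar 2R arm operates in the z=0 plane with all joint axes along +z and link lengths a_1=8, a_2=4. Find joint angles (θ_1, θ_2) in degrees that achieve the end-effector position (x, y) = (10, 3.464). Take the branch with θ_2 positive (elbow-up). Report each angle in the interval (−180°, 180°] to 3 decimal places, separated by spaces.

cos θ_2 = (111.9993−8²−4²)/(2·8·4) = 0.5000; θ_2 = 60.0007° (elbow-up)
β = atan2(3.4640,10.0000) = 19.1061°; ψ = atan2(3.4641,10.0000) = 19.1068°
θ_1 = β − ψ = -0.0007°

-0.001 60.001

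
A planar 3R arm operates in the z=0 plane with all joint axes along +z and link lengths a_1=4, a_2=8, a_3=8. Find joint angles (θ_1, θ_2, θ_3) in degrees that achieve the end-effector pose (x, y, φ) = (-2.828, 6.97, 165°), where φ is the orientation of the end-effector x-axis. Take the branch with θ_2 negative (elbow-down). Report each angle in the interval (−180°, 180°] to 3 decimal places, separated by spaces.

wrist centre = target − a_3·(cos φ, sin φ) = (4.8994, 4.8994)
cos θ_2 = (48.0088−4²−8²)/(2·4·8) = -0.4999; θ_2 = -119.9909° (elbow-down)
β = atan2(4.8994,4.8994) = 45.0002°; ψ = atan2(-6.9288,0.0011) = -89.9909°
θ_1 = β − ψ = 134.9912°
θ_3 = φ − θ_1 − θ_2 = 149.9998° (wrapped to (-180°,180°])

134.991 -119.991 150.000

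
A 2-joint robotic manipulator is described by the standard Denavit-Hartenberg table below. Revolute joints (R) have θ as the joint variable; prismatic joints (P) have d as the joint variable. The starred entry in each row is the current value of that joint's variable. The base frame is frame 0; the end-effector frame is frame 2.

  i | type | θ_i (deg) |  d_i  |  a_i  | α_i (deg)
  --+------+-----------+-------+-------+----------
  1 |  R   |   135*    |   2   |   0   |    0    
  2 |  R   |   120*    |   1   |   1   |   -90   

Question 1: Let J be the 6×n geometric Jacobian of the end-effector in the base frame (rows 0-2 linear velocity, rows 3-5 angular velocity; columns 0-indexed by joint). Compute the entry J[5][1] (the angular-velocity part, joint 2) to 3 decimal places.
axis z_1 = (0.0000,0.0000,1.0000); lever o_n−o_1 = (-0.2588,-0.9659,1.0000)
cross product → J_v[:, 1] = (0.9659,-0.2588,0.0000)
J_ω[:, 1] = z_1
entry J[5][1] = 1.0000

1.000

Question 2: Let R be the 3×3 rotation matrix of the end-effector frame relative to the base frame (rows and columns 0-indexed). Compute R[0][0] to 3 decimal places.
-0.259

End-effector x-axis (col 0 of R) = (-0.2588,-0.9659,0.0000)
R[0][0] = -0.2588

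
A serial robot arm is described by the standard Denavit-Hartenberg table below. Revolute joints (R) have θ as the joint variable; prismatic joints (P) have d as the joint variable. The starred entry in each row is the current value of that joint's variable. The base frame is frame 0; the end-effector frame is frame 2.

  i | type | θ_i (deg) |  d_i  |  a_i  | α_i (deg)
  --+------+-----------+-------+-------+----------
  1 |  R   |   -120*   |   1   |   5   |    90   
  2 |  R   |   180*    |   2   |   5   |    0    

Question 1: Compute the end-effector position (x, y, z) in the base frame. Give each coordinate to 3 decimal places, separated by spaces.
after link 1: o_1 = (-2.5000, -4.3301, 1.0000)
after link 2: o_2 = (-1.7321, 1.0000, 1.0000)

-1.732 1.000 1.000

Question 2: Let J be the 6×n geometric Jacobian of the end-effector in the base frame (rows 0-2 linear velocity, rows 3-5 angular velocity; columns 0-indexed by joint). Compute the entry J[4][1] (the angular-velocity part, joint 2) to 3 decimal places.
0.500

axis z_1 = (-0.8660,0.5000,0.0000); lever o_n−o_1 = (0.7679,5.3301,0.0000)
cross product → J_v[:, 1] = (0.0000,0.0000,-5.0000)
J_ω[:, 1] = z_1
entry J[4][1] = 0.5000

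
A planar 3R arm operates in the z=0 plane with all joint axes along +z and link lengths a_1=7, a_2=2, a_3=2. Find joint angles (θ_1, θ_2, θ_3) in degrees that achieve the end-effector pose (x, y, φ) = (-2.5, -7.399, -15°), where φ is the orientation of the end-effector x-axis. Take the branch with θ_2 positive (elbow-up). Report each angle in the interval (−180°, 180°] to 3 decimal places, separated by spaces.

-135.002 60.013 59.988

wrist centre = target − a_3·(cos φ, sin φ) = (-4.4319, -6.8814)
cos θ_2 = (66.9945−7²−2²)/(2·7·2) = 0.4998; θ_2 = 60.0131° (elbow-up)
β = atan2(-6.8814,-4.4319) = -122.7830°; ψ = atan2(1.7323,7.9996) = 12.2185°
θ_1 = β − ψ = -135.0015°
θ_3 = φ − θ_1 − θ_2 = 59.9884° (wrapped to (-180°,180°])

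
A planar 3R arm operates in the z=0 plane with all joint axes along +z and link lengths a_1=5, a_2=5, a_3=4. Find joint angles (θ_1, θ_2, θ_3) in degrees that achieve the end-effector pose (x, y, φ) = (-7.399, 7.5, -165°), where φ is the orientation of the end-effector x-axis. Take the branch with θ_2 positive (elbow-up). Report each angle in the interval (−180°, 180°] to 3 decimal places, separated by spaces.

89.994 45.010 59.996

wrist centre = target − a_3·(cos φ, sin φ) = (-3.5353, 8.5353)
cos θ_2 = (85.3493−5²−5²)/(2·5·5) = 0.7070; θ_2 = 45.0098° (elbow-up)
β = atan2(8.5353,-3.5353) = 112.4993°; ψ = atan2(3.5361,8.5349) = 22.5049°
θ_1 = β − ψ = 89.9943°
θ_3 = φ − θ_1 − θ_2 = 59.9958° (wrapped to (-180°,180°])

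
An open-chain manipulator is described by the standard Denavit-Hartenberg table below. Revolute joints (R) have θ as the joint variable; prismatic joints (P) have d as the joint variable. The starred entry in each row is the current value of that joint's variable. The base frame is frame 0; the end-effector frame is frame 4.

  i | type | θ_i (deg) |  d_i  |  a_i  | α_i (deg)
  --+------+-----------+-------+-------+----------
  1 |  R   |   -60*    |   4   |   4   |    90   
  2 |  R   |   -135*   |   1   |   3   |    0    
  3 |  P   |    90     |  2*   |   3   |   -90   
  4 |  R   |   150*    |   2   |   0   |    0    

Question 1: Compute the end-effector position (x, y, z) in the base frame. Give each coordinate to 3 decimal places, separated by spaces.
0.109 -6.189 1.172

after link 1: o_1 = (2.0000, -3.4641, 4.0000)
after link 2: o_2 = (0.0733, -2.1270, 1.8787)
after link 3: o_3 = (-0.5981, -4.9641, -0.2426)
after link 4: o_4 = (0.1090, -6.1888, 1.1716)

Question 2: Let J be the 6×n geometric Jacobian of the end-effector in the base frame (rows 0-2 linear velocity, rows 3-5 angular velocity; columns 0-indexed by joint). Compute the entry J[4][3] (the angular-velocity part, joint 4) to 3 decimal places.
-0.612

axis z_3 = (0.3536,-0.6124,0.7071); lever o_n−o_3 = (0.7071,-1.2247,1.4142)
cross product → J_v[:, 3] = (0.0000,0.0000,-0.0000)
J_ω[:, 3] = z_3
entry J[4][3] = -0.6124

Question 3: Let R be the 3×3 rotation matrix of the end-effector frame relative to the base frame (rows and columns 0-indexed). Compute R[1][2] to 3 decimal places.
-0.612

End-effector z-axis (col 2 of R) = (0.3536,-0.6124,0.7071)
R[1][2] = -0.6124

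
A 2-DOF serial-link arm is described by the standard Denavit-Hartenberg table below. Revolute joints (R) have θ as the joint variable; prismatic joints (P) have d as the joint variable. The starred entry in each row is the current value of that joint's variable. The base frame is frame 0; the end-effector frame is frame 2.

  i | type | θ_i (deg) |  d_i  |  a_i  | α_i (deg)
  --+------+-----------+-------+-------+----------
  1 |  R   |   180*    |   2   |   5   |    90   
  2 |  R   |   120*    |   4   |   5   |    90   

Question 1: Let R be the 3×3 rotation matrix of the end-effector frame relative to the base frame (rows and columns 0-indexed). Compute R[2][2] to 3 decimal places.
0.500

End-effector z-axis (col 2 of R) = (-0.8660,0.0000,0.5000)
R[2][2] = 0.5000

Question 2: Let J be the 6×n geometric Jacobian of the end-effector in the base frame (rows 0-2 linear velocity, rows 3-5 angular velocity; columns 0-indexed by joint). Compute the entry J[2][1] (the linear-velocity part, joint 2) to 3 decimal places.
-2.500

axis z_1 = (0.0000,1.0000,0.0000); lever o_n−o_1 = (2.5000,4.0000,4.3301)
cross product → J_v[:, 1] = (4.3301,-0.0000,-2.5000)
J_ω[:, 1] = z_1
entry J[2][1] = -2.5000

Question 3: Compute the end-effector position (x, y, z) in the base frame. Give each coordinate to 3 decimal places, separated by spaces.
-2.500 4.000 6.330

after link 1: o_1 = (-5.0000, 0.0000, 2.0000)
after link 2: o_2 = (-2.5000, 4.0000, 6.3301)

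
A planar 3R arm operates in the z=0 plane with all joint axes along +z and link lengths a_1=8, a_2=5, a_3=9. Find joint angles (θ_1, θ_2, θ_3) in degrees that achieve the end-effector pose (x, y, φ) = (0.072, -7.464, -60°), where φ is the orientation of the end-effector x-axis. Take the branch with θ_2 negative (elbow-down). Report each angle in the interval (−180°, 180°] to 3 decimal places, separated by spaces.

wrist centre = target − a_3·(cos φ, sin φ) = (-4.4280, 0.3302)
cos θ_2 = (19.7162−8²−5²)/(2·8·5) = -0.8660; θ_2 = -150.0025° (elbow-down)
β = atan2(0.3302,-4.4280) = 175.7349°; ψ = atan2(-2.4998,3.6698) = -34.2624°
θ_1 = β − ψ = 209.9973°
θ_3 = φ − θ_1 − θ_2 = -119.9948° (wrapped to (-180°,180°])

-150.003 -150.002 -119.995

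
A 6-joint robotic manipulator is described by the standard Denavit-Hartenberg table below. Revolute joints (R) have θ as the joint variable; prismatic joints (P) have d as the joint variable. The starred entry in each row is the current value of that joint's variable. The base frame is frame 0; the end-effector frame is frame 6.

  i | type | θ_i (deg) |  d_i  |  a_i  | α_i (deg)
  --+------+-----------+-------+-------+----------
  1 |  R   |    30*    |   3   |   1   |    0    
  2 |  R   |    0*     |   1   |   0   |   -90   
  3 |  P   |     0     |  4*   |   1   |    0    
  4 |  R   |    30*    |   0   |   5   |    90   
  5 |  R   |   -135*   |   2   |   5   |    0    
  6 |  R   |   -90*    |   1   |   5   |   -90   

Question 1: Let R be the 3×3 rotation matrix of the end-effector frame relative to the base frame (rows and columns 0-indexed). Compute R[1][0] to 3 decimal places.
0.306

End-effector x-axis (col 0 of R) = (-0.8839,0.3062,0.3536)
R[1][0] = 0.3062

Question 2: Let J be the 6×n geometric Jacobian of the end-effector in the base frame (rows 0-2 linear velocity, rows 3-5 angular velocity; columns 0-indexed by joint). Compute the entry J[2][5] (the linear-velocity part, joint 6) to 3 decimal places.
axis z_5 = (0.4330,0.2500,0.8660); lever o_n−o_5 = (-3.9864,1.7809,2.6338)
cross product → J_v[:, 5] = (-0.8839,-4.5928,1.7678)
J_ω[:, 5] = z_5
entry J[2][5] = 1.7678

1.768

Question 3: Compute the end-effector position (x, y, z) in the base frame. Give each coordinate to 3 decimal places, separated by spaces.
-0.522 4.317 7.634

after link 1: o_1 = (0.8660, 0.5000, 3.0000)
after link 2: o_2 = (0.8660, 0.5000, 4.0000)
after link 3: o_3 = (-0.2679, 4.4641, 4.0000)
after link 4: o_4 = (3.4821, 6.6292, 1.5000)
after link 5: o_5 = (3.4642, 2.5364, 4.9998)
after link 6: o_6 = (-0.5222, 4.3173, 7.6336)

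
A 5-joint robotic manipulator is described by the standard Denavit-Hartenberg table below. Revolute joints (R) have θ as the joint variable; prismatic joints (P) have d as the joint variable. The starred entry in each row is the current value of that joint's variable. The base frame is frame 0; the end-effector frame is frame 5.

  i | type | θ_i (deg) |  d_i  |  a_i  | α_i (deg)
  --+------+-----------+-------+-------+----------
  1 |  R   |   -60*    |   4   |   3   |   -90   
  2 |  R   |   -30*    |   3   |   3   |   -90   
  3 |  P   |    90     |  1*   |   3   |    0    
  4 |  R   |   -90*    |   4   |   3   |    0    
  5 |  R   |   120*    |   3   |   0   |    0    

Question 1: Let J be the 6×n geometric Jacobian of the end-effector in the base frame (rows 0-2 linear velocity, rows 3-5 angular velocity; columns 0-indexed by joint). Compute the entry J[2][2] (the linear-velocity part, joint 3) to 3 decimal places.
prismatic axis z_2 = (0.2500,-0.4330,-0.8660)
J_v[:, 2] = z_2; J_ω[:, 2] = (0,0,0)
entry J[2][2] = -0.8660

-0.866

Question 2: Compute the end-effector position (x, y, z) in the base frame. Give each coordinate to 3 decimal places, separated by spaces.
after link 1: o_1 = (1.5000, -2.5981, 4.0000)
after link 2: o_2 = (5.3971, -3.3481, 5.5000)
after link 3: o_3 = (3.0490, -5.2811, 4.6340)
after link 4: o_4 = (5.3481, -9.2631, 2.6699)
after link 5: o_5 = (6.0981, -10.5622, 0.0718)

6.098 -10.562 0.072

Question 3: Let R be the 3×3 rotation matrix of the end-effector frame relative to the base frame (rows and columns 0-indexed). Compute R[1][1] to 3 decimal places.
0.900

End-effector y-axis (col 1 of R) = (0.0580,0.8995,-0.4330)
R[1][1] = 0.8995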